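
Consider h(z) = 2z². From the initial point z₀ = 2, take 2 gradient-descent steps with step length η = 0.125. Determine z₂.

h′(z) = 4z
Step 1: h′(2) = 8; z₁ = 2 − 0.125·8 = 1
Step 2: h′(1) = 4; z₂ = 1 − 0.125·4 = 0.5

0.5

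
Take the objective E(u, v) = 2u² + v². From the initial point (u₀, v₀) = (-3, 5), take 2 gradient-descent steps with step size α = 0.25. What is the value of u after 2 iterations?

0

∇E = (4u, 2v)
(u₁, v₁) = (-3, 5) − 0.25·(-12, 10) = (0, 2.5)
(u₂, v₂) = (0, 2.5) − 0.25·(0, 5) = (0, 1.25)
u = 0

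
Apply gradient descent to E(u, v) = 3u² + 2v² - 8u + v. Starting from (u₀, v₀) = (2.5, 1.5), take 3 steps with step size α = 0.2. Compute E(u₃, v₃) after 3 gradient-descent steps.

-5.45768

∇E = (6u - 8, 4v + 1)
(u₁, v₁) = (2.5, 1.5) − 0.2·(7, 7) = (1.1, 0.1)
(u₂, v₂) = (1.1, 0.1) − 0.2·(-1.4, 1.4) = (1.38, -0.18)
(u₃, v₃) = (1.38, -0.18) − 0.2·(0.28, 0.28) = (1.324, -0.236)
E(1.324, -0.236) = -5.45768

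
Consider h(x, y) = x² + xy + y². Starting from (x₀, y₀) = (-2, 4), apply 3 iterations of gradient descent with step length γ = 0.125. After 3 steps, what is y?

2.25390625

∇h = (2x + y, x + 2y)
Step 1: at (-2, 4), ∇h = (0, 6) → (-2, 4) − 0.125·(0, 6) = (-2, 3.25)
Step 2: at (-2, 3.25), ∇h = (-0.75, 4.5) → (-2, 3.25) − 0.125·(-0.75, 4.5) = (-1.90625, 2.6875)
Step 3: at (-1.90625, 2.6875), ∇h = (-1.125, 3.46875) → (-1.90625, 2.6875) − 0.125·(-1.125, 3.46875) = (-1.765625, 2.25390625)
y = 2.25390625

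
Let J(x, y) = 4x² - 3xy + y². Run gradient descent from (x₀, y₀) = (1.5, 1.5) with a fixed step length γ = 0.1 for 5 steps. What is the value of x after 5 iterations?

∇J = (8x - 3y, -3x + 2y)
(x₁, y₁) = (1.5, 1.5) − 0.1·(7.5, -1.5) = (0.75, 1.65)
(x₂, y₂) = (0.75, 1.65) − 0.1·(1.05, 1.05) = (0.645, 1.545)
(x₃, y₃) = (0.645, 1.545) − 0.1·(0.525, 1.155) = (0.5925, 1.4295)
(x₄, y₄) = (0.5925, 1.4295) − 0.1·(0.4515, 1.0815) = (0.54735, 1.32135)
(x₅, y₅) = (0.54735, 1.32135) − 0.1·(0.41475, 1.00065) = (0.505875, 1.221285)
x = 0.505875

0.505875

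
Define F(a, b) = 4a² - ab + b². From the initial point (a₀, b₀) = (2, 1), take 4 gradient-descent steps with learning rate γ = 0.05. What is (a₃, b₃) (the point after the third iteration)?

(0.528125, 0.90625)

∇F = (8a - b, -a + 2b)
(a₁, b₁) = (2, 1) − 0.05·(15, 0) = (1.25, 1)
(a₂, b₂) = (1.25, 1) − 0.05·(9, 0.75) = (0.8, 0.9625)
(a₃, b₃) = (0.8, 0.9625) − 0.05·(5.4375, 1.125) = (0.528125, 0.90625)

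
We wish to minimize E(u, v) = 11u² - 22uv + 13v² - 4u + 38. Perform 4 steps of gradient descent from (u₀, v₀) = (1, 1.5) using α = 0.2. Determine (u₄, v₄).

∇E = (22u - 22v - 4, -22u + 26v)
Step 1: at (1, 1.5), ∇E = (-15, 17) → (1, 1.5) − 0.2·(-15, 17) = (4, -1.9)
Step 2: at (4, -1.9), ∇E = (125.8, -137.4) → (4, -1.9) − 0.2·(125.8, -137.4) = (-21.16, 25.58)
Step 3: at (-21.16, 25.58), ∇E = (-1032.28, 1130.6) → (-21.16, 25.58) − 0.2·(-1032.28, 1130.6) = (185.296, -200.54)
Step 4: at (185.296, -200.54), ∇E = (8484.392, -9290.552) → (185.296, -200.54) − 0.2·(8484.392, -9290.552) = (-1511.5824, 1657.5704)

(-1511.5824, 1657.5704)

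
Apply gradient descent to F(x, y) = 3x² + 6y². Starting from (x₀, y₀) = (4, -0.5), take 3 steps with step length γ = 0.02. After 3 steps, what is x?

∇F = (6x, 12y)
Step 1: at (4, -0.5), ∇F = (24, -6) → (4, -0.5) − 0.02·(24, -6) = (3.52, -0.38)
Step 2: at (3.52, -0.38), ∇F = (21.12, -4.56) → (3.52, -0.38) − 0.02·(21.12, -4.56) = (3.0976, -0.2888)
Step 3: at (3.0976, -0.2888), ∇F = (18.5856, -3.4656) → (3.0976, -0.2888) − 0.02·(18.5856, -3.4656) = (2.725888, -0.219488)
x = 2.725888

2.725888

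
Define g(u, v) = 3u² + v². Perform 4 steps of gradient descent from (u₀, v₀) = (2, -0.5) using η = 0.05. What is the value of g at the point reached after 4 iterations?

∇g = (6u, 2v)
(u₁, v₁) = (2, -0.5) − 0.05·(12, -1) = (1.4, -0.45)
(u₂, v₂) = (1.4, -0.45) − 0.05·(8.4, -0.9) = (0.98, -0.405)
(u₃, v₃) = (0.98, -0.405) − 0.05·(5.88, -0.81) = (0.686, -0.3645)
(u₄, v₄) = (0.686, -0.3645) − 0.05·(4.116, -0.729) = (0.4802, -0.32805)
g(0.4802, -0.32805) = 0.7993929225

0.7993929225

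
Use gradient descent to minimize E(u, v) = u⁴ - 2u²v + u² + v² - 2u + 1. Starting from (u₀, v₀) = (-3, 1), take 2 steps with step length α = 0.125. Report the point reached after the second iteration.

(-477.25, 27.25)

∇E = (4u³ - 4uv + 2u - 2, -2u² + 2v)
Step 1: at (-3, 1), ∇E = (-104, -16) → (-3, 1) − 0.125·(-104, -16) = (10, 3)
Step 2: at (10, 3), ∇E = (3898, -194) → (10, 3) − 0.125·(3898, -194) = (-477.25, 27.25)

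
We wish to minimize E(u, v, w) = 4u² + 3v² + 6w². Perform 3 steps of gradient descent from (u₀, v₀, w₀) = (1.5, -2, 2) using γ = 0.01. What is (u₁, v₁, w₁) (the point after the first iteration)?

(1.38, -1.88, 1.76)

∇E = (8u, 6v, 12w)
(u₁, v₁, w₁) = (1.5, -2, 2) − 0.01·(12, -12, 24) = (1.38, -1.88, 1.76)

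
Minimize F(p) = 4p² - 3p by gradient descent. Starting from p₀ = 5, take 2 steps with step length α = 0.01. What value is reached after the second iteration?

4.2896

F′(p) = 8p - 3
Step 1: F′(5) = 37; p₁ = 5 − 0.01·37 = 4.63
Step 2: F′(4.63) = 34.04; p₂ = 4.63 − 0.01·34.04 = 4.2896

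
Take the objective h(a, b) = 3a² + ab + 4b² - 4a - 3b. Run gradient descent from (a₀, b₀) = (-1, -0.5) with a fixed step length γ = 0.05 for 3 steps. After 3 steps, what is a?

0.1050625

∇h = (6a + b - 4, a + 8b - 3)
Step 1: at (-1, -0.5), ∇h = (-10.5, -8) → (-1, -0.5) − 0.05·(-10.5, -8) = (-0.475, -0.1)
Step 2: at (-0.475, -0.1), ∇h = (-6.95, -4.275) → (-0.475, -0.1) − 0.05·(-6.95, -4.275) = (-0.1275, 0.11375)
Step 3: at (-0.1275, 0.11375), ∇h = (-4.65125, -2.2175) → (-0.1275, 0.11375) − 0.05·(-4.65125, -2.2175) = (0.1050625, 0.224625)
a = 0.1050625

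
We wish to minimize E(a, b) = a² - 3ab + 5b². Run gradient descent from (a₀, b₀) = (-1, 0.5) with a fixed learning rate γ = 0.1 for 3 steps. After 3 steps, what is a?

-0.5465

∇E = (2a - 3b, -3a + 10b)
(a₁, b₁) = (-1, 0.5) − 0.1·(-3.5, 8) = (-0.65, -0.3)
(a₂, b₂) = (-0.65, -0.3) − 0.1·(-0.4, -1.05) = (-0.61, -0.195)
(a₃, b₃) = (-0.61, -0.195) − 0.1·(-0.635, -0.12) = (-0.5465, -0.183)
a = -0.5465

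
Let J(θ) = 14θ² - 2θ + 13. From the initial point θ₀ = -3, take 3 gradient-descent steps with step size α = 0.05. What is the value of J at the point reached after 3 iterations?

13.469536

J′(θ) = 28θ - 2
θ₁ = -3 − 0.05·(-86) = 1.3
θ₂ = 1.3 − 0.05·34.4 = -0.42
θ₃ = -0.42 − 0.05·(-13.76) = 0.268
J(0.268) = 13.469536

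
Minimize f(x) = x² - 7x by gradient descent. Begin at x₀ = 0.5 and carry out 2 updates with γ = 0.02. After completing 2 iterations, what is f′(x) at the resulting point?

f′(x) = 2x - 7
Step 1: f′(0.5) = -6; x₁ = 0.5 − 0.02·(-6) = 0.62
Step 2: f′(0.62) = -5.76; x₂ = 0.62 − 0.02·(-5.76) = 0.7352
f′(x) at (0.7352) = -5.5296

-5.5296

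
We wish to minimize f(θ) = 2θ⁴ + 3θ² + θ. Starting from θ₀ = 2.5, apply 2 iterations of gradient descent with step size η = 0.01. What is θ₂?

0.91099768

f′(θ) = 8θ³ + 6θ + 1
θ₁ = 2.5 − 0.01·141 = 1.09
θ₂ = 1.09 − 0.01·17.900232 = 0.91099768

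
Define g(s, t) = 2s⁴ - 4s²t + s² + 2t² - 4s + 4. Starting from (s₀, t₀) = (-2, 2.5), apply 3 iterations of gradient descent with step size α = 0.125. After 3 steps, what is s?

2.5625

∇g = (8s³ - 8st + 2s - 4, -4s² + 4t)
Step 1: at (-2, 2.5), ∇g = (-32, -6) → (-2, 2.5) − 0.125·(-32, -6) = (2, 3.25)
Step 2: at (2, 3.25), ∇g = (12, -3) → (2, 3.25) − 0.125·(12, -3) = (0.5, 3.625)
Step 3: at (0.5, 3.625), ∇g = (-16.5, 13.5) → (0.5, 3.625) − 0.125·(-16.5, 13.5) = (2.5625, 1.9375)
s = 2.5625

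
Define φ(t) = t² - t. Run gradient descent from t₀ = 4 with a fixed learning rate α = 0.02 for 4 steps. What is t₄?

3.47271296

φ′(t) = 2t - 1
Step 1: φ′(4) = 7; t₁ = 4 − 0.02·7 = 3.86
Step 2: φ′(3.86) = 6.72; t₂ = 3.86 − 0.02·6.72 = 3.7256
Step 3: φ′(3.7256) = 6.4512; t₃ = 3.7256 − 0.02·6.4512 = 3.596576
Step 4: φ′(3.596576) = 6.193152; t₄ = 3.596576 − 0.02·6.193152 = 3.47271296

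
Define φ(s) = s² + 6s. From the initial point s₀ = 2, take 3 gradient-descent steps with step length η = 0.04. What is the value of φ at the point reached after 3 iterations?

φ′(s) = 2s + 6
s₁ = 2 − 0.04·10 = 1.6
s₂ = 1.6 − 0.04·9.2 = 1.232
s₃ = 1.232 − 0.04·8.464 = 0.89344
φ(0.89344) = 6.1588750336

6.1588750336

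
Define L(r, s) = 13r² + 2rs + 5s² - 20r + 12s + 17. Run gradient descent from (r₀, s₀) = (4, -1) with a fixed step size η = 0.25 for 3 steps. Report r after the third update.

∇L = (26r + 2s - 20, 2r + 10s + 12)
Step 1: at (4, -1), ∇L = (82, 10) → (4, -1) − 0.25·(82, 10) = (-16.5, -3.5)
Step 2: at (-16.5, -3.5), ∇L = (-456, -56) → (-16.5, -3.5) − 0.25·(-456, -56) = (97.5, 10.5)
Step 3: at (97.5, 10.5), ∇L = (2536, 312) → (97.5, 10.5) − 0.25·(2536, 312) = (-536.5, -67.5)
r = -536.5

-536.5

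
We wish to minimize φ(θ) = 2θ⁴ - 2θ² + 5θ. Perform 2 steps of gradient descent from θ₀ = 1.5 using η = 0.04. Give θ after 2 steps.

0.30245248

φ′(θ) = 8θ³ - 4θ + 5
θ₁ = 1.5 − 0.04·26 = 0.46
θ₂ = 0.46 − 0.04·3.938688 = 0.30245248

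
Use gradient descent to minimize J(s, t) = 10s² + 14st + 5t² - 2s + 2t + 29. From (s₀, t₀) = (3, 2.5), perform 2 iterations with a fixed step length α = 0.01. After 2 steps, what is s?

1.4226

∇J = (20s + 14t - 2, 14s + 10t + 2)
Step 1: at (3, 2.5), ∇J = (93, 69) → (3, 2.5) − 0.01·(93, 69) = (2.07, 1.81)
Step 2: at (2.07, 1.81), ∇J = (64.74, 49.08) → (2.07, 1.81) − 0.01·(64.74, 49.08) = (1.4226, 1.3192)
s = 1.4226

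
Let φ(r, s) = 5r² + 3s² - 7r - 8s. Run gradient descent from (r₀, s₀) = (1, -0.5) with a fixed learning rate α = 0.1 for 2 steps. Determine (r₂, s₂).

(0.7, 1.04)

∇φ = (10r - 7, 6s - 8)
Step 1: at (1, -0.5), ∇φ = (3, -11) → (1, -0.5) − 0.1·(3, -11) = (0.7, 0.6)
Step 2: at (0.7, 0.6), ∇φ = (0, -4.4) → (0.7, 0.6) − 0.1·(0, -4.4) = (0.7, 1.04)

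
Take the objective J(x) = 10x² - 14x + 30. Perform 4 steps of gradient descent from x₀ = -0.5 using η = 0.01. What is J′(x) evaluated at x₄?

-9.8304

J′(x) = 20x - 14
Step 1: J′(-0.5) = -24; x₁ = -0.5 − 0.01·(-24) = -0.26
Step 2: J′(-0.26) = -19.2; x₂ = -0.26 − 0.01·(-19.2) = -0.068
Step 3: J′(-0.068) = -15.36; x₃ = -0.068 − 0.01·(-15.36) = 0.0856
Step 4: J′(0.0856) = -12.288; x₄ = 0.0856 − 0.01·(-12.288) = 0.20848
J′(x) at (0.20848) = -9.8304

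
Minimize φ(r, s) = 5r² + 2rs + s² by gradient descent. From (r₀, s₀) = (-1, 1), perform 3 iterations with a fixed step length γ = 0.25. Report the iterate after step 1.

∇φ = (10r + 2s, 2r + 2s)
Step 1: at (-1, 1), ∇φ = (-8, 0) → (-1, 1) − 0.25·(-8, 0) = (1, 1)

(1, 1)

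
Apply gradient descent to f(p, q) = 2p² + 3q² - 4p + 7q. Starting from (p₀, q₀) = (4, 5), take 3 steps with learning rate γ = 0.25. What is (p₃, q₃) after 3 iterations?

∇f = (4p - 4, 6q + 7)
(p₁, q₁) = (4, 5) − 0.25·(12, 37) = (1, -4.25)
(p₂, q₂) = (1, -4.25) − 0.25·(0, -18.5) = (1, 0.375)
(p₃, q₃) = (1, 0.375) − 0.25·(0, 9.25) = (1, -1.9375)

(1, -1.9375)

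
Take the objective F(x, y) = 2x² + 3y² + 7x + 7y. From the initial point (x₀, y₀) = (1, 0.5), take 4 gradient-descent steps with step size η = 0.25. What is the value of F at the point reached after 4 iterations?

∇F = (4x + 7, 6y + 7)
(x₁, y₁) = (1, 0.5) − 0.25·(11, 10) = (-1.75, -2)
(x₂, y₂) = (-1.75, -2) − 0.25·(0, -5) = (-1.75, -0.75)
(x₃, y₃) = (-1.75, -0.75) − 0.25·(0, 2.5) = (-1.75, -1.375)
(x₄, y₄) = (-1.75, -1.375) − 0.25·(0, -1.25) = (-1.75, -1.0625)
F(-1.75, -1.0625) = -10.17578125

-10.17578125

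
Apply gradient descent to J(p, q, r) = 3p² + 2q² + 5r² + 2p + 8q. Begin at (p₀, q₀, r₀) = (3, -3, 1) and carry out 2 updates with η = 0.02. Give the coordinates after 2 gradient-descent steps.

∇J = (6p + 2, 4q + 8, 10r)
Step 1: at (3, -3, 1), ∇J = (20, -4, 10) → (3, -3, 1) − 0.02·(20, -4, 10) = (2.6, -2.92, 0.8)
Step 2: at (2.6, -2.92, 0.8), ∇J = (17.6, -3.68, 8) → (2.6, -2.92, 0.8) − 0.02·(17.6, -3.68, 8) = (2.248, -2.8464, 0.64)

(2.248, -2.8464, 0.64)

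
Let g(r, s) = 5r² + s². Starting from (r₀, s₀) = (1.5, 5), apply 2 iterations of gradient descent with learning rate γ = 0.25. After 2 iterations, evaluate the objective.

∇g = (10r, 2s)
(r₁, s₁) = (1.5, 5) − 0.25·(15, 10) = (-2.25, 2.5)
(r₂, s₂) = (-2.25, 2.5) − 0.25·(-22.5, 5) = (3.375, 1.25)
g(3.375, 1.25) = 58.515625

58.515625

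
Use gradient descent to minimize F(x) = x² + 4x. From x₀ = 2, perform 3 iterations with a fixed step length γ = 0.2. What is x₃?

-1.136

F′(x) = 2x + 4
Step 1: F′(2) = 8; x₁ = 2 − 0.2·8 = 0.4
Step 2: F′(0.4) = 4.8; x₂ = 0.4 − 0.2·4.8 = -0.56
Step 3: F′(-0.56) = 2.88; x₃ = -0.56 − 0.2·2.88 = -1.136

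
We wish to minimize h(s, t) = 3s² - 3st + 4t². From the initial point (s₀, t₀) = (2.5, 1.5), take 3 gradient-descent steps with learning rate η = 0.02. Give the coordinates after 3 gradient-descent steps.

∇h = (6s - 3t, -3s + 8t)
(s₁, t₁) = (2.5, 1.5) − 0.02·(10.5, 4.5) = (2.29, 1.41)
(s₂, t₂) = (2.29, 1.41) − 0.02·(9.51, 4.41) = (2.0998, 1.3218)
(s₃, t₃) = (2.0998, 1.3218) − 0.02·(8.6334, 4.275) = (1.927132, 1.2363)

(1.927132, 1.2363)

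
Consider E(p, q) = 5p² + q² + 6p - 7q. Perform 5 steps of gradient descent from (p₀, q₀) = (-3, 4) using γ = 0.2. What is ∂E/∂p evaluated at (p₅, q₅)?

24

∇E = (10p + 6, 2q - 7)
(p₁, q₁) = (-3, 4) − 0.2·(-24, 1) = (1.8, 3.8)
(p₂, q₂) = (1.8, 3.8) − 0.2·(24, 0.6) = (-3, 3.68)
(p₃, q₃) = (-3, 3.68) − 0.2·(-24, 0.36) = (1.8, 3.608)
(p₄, q₄) = (1.8, 3.608) − 0.2·(24, 0.216) = (-3, 3.5648)
(p₅, q₅) = (-3, 3.5648) − 0.2·(-24, 0.1296) = (1.8, 3.53888)
∂E/∂p at (1.8, 3.53888) = 24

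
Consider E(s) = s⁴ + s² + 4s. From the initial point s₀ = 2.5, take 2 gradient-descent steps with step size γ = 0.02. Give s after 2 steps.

0.84919656

E′(s) = 4s³ + 2s + 4
s₁ = 2.5 − 0.02·71.5 = 1.07
s₂ = 1.07 − 0.02·11.040172 = 0.84919656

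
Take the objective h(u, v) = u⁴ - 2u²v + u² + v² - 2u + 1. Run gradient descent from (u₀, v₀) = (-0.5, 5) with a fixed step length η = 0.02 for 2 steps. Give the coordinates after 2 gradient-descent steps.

∇h = (4u³ - 4uv + 2u - 2, -2u² + 2v)
Step 1: at (-0.5, 5), ∇h = (6.5, 9.5) → (-0.5, 5) − 0.02·(6.5, 9.5) = (-0.63, 4.81)
Step 2: at (-0.63, 4.81), ∇h = (7.861012, 8.8262) → (-0.63, 4.81) − 0.02·(7.861012, 8.8262) = (-0.78722024, 4.633476)

(-0.78722024, 4.633476)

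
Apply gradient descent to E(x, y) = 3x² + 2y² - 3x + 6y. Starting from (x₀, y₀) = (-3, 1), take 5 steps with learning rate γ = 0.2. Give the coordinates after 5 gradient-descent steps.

∇E = (6x - 3, 4y + 6)
Step 1: at (-3, 1), ∇E = (-21, 10) → (-3, 1) − 0.2·(-21, 10) = (1.2, -1)
Step 2: at (1.2, -1), ∇E = (4.2, 2) → (1.2, -1) − 0.2·(4.2, 2) = (0.36, -1.4)
Step 3: at (0.36, -1.4), ∇E = (-0.84, 0.4) → (0.36, -1.4) − 0.2·(-0.84, 0.4) = (0.528, -1.48)
Step 4: at (0.528, -1.48), ∇E = (0.168, 0.08) → (0.528, -1.48) − 0.2·(0.168, 0.08) = (0.4944, -1.496)
Step 5: at (0.4944, -1.496), ∇E = (-0.0336, 0.016) → (0.4944, -1.496) − 0.2·(-0.0336, 0.016) = (0.50112, -1.4992)

(0.50112, -1.4992)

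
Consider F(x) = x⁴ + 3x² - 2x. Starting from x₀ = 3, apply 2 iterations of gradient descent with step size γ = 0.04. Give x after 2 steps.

F′(x) = 4x³ + 6x - 2
x₁ = 3 − 0.04·124 = -1.96
x₂ = -1.96 − 0.04·(-43.878144) = -0.20487424

-0.20487424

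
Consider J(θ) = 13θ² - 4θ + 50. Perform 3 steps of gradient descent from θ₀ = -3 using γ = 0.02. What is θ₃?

-0.194944

J′(θ) = 26θ - 4
θ₁ = -3 − 0.02·(-82) = -1.36
θ₂ = -1.36 − 0.02·(-39.36) = -0.5728
θ₃ = -0.5728 − 0.02·(-18.8928) = -0.194944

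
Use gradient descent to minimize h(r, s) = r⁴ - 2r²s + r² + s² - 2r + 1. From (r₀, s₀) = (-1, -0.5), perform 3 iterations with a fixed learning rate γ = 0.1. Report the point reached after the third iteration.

∇h = (4r³ - 4rs + 2r - 2, -2r² + 2s)
(r₁, s₁) = (-1, -0.5) − 0.1·(-10, -3) = (0, -0.2)
(r₂, s₂) = (0, -0.2) − 0.1·(-2, -0.4) = (0.2, -0.16)
(r₃, s₃) = (0.2, -0.16) − 0.1·(-1.44, -0.4) = (0.344, -0.12)

(0.344, -0.12)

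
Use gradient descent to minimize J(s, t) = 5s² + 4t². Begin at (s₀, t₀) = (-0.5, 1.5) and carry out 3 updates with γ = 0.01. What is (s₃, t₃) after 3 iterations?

∇J = (10s, 8t)
Step 1: at (-0.5, 1.5), ∇J = (-5, 12) → (-0.5, 1.5) − 0.01·(-5, 12) = (-0.45, 1.38)
Step 2: at (-0.45, 1.38), ∇J = (-4.5, 11.04) → (-0.45, 1.38) − 0.01·(-4.5, 11.04) = (-0.405, 1.2696)
Step 3: at (-0.405, 1.2696), ∇J = (-4.05, 10.1568) → (-0.405, 1.2696) − 0.01·(-4.05, 10.1568) = (-0.3645, 1.168032)

(-0.3645, 1.168032)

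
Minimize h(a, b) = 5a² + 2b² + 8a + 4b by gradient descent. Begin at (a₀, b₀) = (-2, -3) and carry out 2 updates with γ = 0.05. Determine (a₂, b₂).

∇h = (10a + 8, 4b + 4)
(a₁, b₁) = (-2, -3) − 0.05·(-12, -8) = (-1.4, -2.6)
(a₂, b₂) = (-1.4, -2.6) − 0.05·(-6, -6.4) = (-1.1, -2.28)

(-1.1, -2.28)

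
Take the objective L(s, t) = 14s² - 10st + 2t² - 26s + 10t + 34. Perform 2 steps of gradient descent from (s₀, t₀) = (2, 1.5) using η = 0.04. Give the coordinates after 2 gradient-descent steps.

(1.536, 1.5544)

∇L = (28s - 10t - 26, -10s + 4t + 10)
(s₁, t₁) = (2, 1.5) − 0.04·(15, -4) = (1.4, 1.66)
(s₂, t₂) = (1.4, 1.66) − 0.04·(-3.4, 2.64) = (1.536, 1.5544)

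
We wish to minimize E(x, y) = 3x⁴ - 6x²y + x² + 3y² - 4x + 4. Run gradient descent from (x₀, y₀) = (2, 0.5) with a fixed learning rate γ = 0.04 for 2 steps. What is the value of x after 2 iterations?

∇E = (12x³ - 12xy + 2x - 4, -6x² + 6y)
(x₁, y₁) = (2, 0.5) − 0.04·(84, -21) = (-1.36, 1.34)
(x₂, y₂) = (-1.36, 1.34) − 0.04·(-15.036672, -3.0576) = (-0.75853312, 1.462304)
x = -0.75853312

-0.75853312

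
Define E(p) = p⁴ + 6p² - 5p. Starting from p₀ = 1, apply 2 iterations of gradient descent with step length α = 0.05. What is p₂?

0.411775

E′(p) = 4p³ + 12p - 5
p₁ = 1 − 0.05·11 = 0.45
p₂ = 0.45 − 0.05·0.7645 = 0.411775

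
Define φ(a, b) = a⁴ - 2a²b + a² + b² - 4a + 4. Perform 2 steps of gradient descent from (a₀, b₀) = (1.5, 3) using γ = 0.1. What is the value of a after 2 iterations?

∇φ = (4a³ - 4ab + 2a - 4, -2a² + 2b)
Step 1: at (1.5, 3), ∇φ = (-5.5, 1.5) → (1.5, 3) − 0.1·(-5.5, 1.5) = (2.05, 2.85)
Step 2: at (2.05, 2.85), ∇φ = (11.1905, -2.705) → (2.05, 2.85) − 0.1·(11.1905, -2.705) = (0.93095, 3.1205)
a = 0.93095

0.93095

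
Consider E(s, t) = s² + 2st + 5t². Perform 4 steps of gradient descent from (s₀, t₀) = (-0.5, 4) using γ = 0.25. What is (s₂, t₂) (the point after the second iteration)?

(1.75, 9.75)

∇E = (2s + 2t, 2s + 10t)
(s₁, t₁) = (-0.5, 4) − 0.25·(7, 39) = (-2.25, -5.75)
(s₂, t₂) = (-2.25, -5.75) − 0.25·(-16, -62) = (1.75, 9.75)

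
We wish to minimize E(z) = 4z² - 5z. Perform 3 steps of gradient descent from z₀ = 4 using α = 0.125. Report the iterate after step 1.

E′(z) = 8z - 5
z₁ = 4 − 0.125·27 = 0.625

0.625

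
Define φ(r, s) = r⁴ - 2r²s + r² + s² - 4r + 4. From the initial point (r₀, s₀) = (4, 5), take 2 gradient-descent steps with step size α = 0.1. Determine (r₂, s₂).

(1046.48, 44.96)

∇φ = (4r³ - 4rs + 2r - 4, -2r² + 2s)
(r₁, s₁) = (4, 5) − 0.1·(180, -22) = (-14, 7.2)
(r₂, s₂) = (-14, 7.2) − 0.1·(-10604.8, -377.6) = (1046.48, 44.96)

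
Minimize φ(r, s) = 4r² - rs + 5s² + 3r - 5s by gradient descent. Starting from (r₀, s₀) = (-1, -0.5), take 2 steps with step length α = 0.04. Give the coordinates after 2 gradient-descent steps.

(-0.6832, 0.0832)

∇φ = (8r - s + 3, -r + 10s - 5)
Step 1: at (-1, -0.5), ∇φ = (-4.5, -9) → (-1, -0.5) − 0.04·(-4.5, -9) = (-0.82, -0.14)
Step 2: at (-0.82, -0.14), ∇φ = (-3.42, -5.58) → (-0.82, -0.14) − 0.04·(-3.42, -5.58) = (-0.6832, 0.0832)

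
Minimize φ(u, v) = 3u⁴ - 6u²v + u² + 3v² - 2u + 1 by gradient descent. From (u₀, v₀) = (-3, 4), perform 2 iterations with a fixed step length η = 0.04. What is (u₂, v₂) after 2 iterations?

(-28.80547584, 8.855296)

∇φ = (12u³ - 12uv + 2u - 2, -6u² + 6v)
(u₁, v₁) = (-3, 4) − 0.04·(-188, -30) = (4.52, 5.2)
(u₂, v₂) = (4.52, 5.2) − 0.04·(833.136896, -91.3824) = (-28.80547584, 8.855296)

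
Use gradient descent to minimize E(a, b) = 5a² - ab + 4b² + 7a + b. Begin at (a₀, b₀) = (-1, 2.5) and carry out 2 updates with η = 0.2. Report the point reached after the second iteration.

∇E = (10a - b + 7, -a + 8b + 1)
(a₁, b₁) = (-1, 2.5) − 0.2·(-5.5, 22) = (0.1, -1.9)
(a₂, b₂) = (0.1, -1.9) − 0.2·(9.9, -14.3) = (-1.88, 0.96)

(-1.88, 0.96)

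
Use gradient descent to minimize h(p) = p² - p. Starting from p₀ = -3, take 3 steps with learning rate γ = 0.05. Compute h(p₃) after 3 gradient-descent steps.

6.26015225

h′(p) = 2p - 1
Step 1: h′(-3) = -7; p₁ = -3 − 0.05·(-7) = -2.65
Step 2: h′(-2.65) = -6.3; p₂ = -2.65 − 0.05·(-6.3) = -2.335
Step 3: h′(-2.335) = -5.67; p₃ = -2.335 − 0.05·(-5.67) = -2.0515
h(-2.0515) = 6.26015225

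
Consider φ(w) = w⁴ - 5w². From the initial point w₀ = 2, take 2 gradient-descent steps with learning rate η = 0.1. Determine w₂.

1.3952

φ′(w) = 4w³ - 10w
Step 1: φ′(2) = 12; w₁ = 2 − 0.1·12 = 0.8
Step 2: φ′(0.8) = -5.952; w₂ = 0.8 − 0.1·(-5.952) = 1.3952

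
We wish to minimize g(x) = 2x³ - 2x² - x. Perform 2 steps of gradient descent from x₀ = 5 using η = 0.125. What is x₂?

g′(x) = 6x² - 4x - 1
Step 1: g′(5) = 129; x₁ = 5 − 0.125·129 = -11.125
Step 2: g′(-11.125) = 786.09375; x₂ = -11.125 − 0.125·786.09375 = -109.38671875

-109.38671875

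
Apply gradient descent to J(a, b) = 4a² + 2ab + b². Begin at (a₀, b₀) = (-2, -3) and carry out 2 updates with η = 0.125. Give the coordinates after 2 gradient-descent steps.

(0.4375, -1.5)

∇J = (8a + 2b, 2a + 2b)
(a₁, b₁) = (-2, -3) − 0.125·(-22, -10) = (0.75, -1.75)
(a₂, b₂) = (0.75, -1.75) − 0.125·(2.5, -2) = (0.4375, -1.5)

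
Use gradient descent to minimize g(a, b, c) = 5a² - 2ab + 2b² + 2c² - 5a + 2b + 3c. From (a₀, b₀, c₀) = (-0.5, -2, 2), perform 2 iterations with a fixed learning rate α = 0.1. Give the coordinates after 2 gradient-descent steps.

(0.2, -1.08, 0.24)

∇g = (10a - 2b - 5, -2a + 4b + 2, 4c + 3)
(a₁, b₁, c₁) = (-0.5, -2, 2) − 0.1·(-6, -5, 11) = (0.1, -1.5, 0.9)
(a₂, b₂, c₂) = (0.1, -1.5, 0.9) − 0.1·(-1, -4.2, 6.6) = (0.2, -1.08, 0.24)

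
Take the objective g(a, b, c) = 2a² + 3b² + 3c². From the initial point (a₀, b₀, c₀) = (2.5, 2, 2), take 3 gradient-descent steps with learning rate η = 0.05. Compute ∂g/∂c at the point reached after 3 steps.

∇g = (4a, 6b, 6c)
Step 1: at (2.5, 2, 2), ∇g = (10, 12, 12) → (2.5, 2, 2) − 0.05·(10, 12, 12) = (2, 1.4, 1.4)
Step 2: at (2, 1.4, 1.4), ∇g = (8, 8.4, 8.4) → (2, 1.4, 1.4) − 0.05·(8, 8.4, 8.4) = (1.6, 0.98, 0.98)
Step 3: at (1.6, 0.98, 0.98), ∇g = (6.4, 5.88, 5.88) → (1.6, 0.98, 0.98) − 0.05·(6.4, 5.88, 5.88) = (1.28, 0.686, 0.686)
∂g/∂c at (1.28, 0.686, 0.686) = 4.116

4.116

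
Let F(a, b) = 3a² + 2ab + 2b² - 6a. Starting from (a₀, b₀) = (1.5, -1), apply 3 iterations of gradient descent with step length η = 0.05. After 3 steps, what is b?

∇F = (6a + 2b - 6, 2a + 4b)
(a₁, b₁) = (1.5, -1) − 0.05·(1, -1) = (1.45, -0.95)
(a₂, b₂) = (1.45, -0.95) − 0.05·(0.8, -0.9) = (1.41, -0.905)
(a₃, b₃) = (1.41, -0.905) − 0.05·(0.65, -0.8) = (1.3775, -0.865)
b = -0.865

-0.865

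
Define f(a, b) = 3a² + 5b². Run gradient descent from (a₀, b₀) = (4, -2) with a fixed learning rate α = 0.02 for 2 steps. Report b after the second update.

-1.28

∇f = (6a, 10b)
Step 1: at (4, -2), ∇f = (24, -20) → (4, -2) − 0.02·(24, -20) = (3.52, -1.6)
Step 2: at (3.52, -1.6), ∇f = (21.12, -16) → (3.52, -1.6) − 0.02·(21.12, -16) = (3.0976, -1.28)
b = -1.28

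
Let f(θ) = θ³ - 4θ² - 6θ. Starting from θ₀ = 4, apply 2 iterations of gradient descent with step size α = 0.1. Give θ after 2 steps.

3.3

f′(θ) = 3θ² - 8θ - 6
θ₁ = 4 − 0.1·10 = 3
θ₂ = 3 − 0.1·(-3) = 3.3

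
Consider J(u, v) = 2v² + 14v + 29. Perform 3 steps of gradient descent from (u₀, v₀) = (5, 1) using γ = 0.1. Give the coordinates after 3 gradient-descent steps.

(5, -2.528)

∇J = (0, 4v + 14)
Step 1: at (5, 1), ∇J = (0, 18) → (5, 1) − 0.1·(0, 18) = (5, -0.8)
Step 2: at (5, -0.8), ∇J = (0, 10.8) → (5, -0.8) − 0.1·(0, 10.8) = (5, -1.88)
Step 3: at (5, -1.88), ∇J = (0, 6.48) → (5, -1.88) − 0.1·(0, 6.48) = (5, -2.528)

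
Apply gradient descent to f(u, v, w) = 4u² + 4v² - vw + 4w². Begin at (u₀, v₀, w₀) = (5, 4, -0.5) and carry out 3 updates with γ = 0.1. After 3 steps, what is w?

∇f = (8u, 8v - w, -v + 8w)
Step 1: at (5, 4, -0.5), ∇f = (40, 32.5, -8) → (5, 4, -0.5) − 0.1·(40, 32.5, -8) = (1, 0.75, 0.3)
Step 2: at (1, 0.75, 0.3), ∇f = (8, 5.7, 1.65) → (1, 0.75, 0.3) − 0.1·(8, 5.7, 1.65) = (0.2, 0.18, 0.135)
Step 3: at (0.2, 0.18, 0.135), ∇f = (1.6, 1.305, 0.9) → (0.2, 0.18, 0.135) − 0.1·(1.6, 1.305, 0.9) = (0.04, 0.0495, 0.045)
w = 0.045

0.045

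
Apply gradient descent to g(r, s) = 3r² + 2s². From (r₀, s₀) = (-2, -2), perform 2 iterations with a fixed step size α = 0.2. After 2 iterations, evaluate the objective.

0.032

∇g = (6r, 4s)
(r₁, s₁) = (-2, -2) − 0.2·(-12, -8) = (0.4, -0.4)
(r₂, s₂) = (0.4, -0.4) − 0.2·(2.4, -1.6) = (-0.08, -0.08)
g(-0.08, -0.08) = 0.032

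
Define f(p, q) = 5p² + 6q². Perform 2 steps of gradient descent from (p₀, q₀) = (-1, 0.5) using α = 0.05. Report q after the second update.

0.08

∇f = (10p, 12q)
(p₁, q₁) = (-1, 0.5) − 0.05·(-10, 6) = (-0.5, 0.2)
(p₂, q₂) = (-0.5, 0.2) − 0.05·(-5, 2.4) = (-0.25, 0.08)
q = 0.08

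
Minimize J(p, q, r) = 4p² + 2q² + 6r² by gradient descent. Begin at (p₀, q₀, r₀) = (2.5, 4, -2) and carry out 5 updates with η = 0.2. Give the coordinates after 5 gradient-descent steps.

∇J = (8p, 4q, 12r)
Step 1: at (2.5, 4, -2), ∇J = (20, 16, -24) → (2.5, 4, -2) − 0.2·(20, 16, -24) = (-1.5, 0.8, 2.8)
Step 2: at (-1.5, 0.8, 2.8), ∇J = (-12, 3.2, 33.6) → (-1.5, 0.8, 2.8) − 0.2·(-12, 3.2, 33.6) = (0.9, 0.16, -3.92)
Step 3: at (0.9, 0.16, -3.92), ∇J = (7.2, 0.64, -47.04) → (0.9, 0.16, -3.92) − 0.2·(7.2, 0.64, -47.04) = (-0.54, 0.032, 5.488)
Step 4: at (-0.54, 0.032, 5.488), ∇J = (-4.32, 0.128, 65.856) → (-0.54, 0.032, 5.488) − 0.2·(-4.32, 0.128, 65.856) = (0.324, 0.0064, -7.6832)
Step 5: at (0.324, 0.0064, -7.6832), ∇J = (2.592, 0.0256, -92.1984) → (0.324, 0.0064, -7.6832) − 0.2·(2.592, 0.0256, -92.1984) = (-0.1944, 0.00128, 10.75648)

(-0.1944, 0.00128, 10.75648)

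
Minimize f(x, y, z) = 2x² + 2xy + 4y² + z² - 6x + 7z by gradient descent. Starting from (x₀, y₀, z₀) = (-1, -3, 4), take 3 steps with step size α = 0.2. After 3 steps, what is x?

∇f = (4x + 2y - 6, 2x + 8y, 2z + 7)
(x₁, y₁, z₁) = (-1, -3, 4) − 0.2·(-16, -26, 15) = (2.2, 2.2, 1)
(x₂, y₂, z₂) = (2.2, 2.2, 1) − 0.2·(7.2, 22, 9) = (0.76, -2.2, -0.8)
(x₃, y₃, z₃) = (0.76, -2.2, -0.8) − 0.2·(-7.36, -16.08, 5.4) = (2.232, 1.016, -1.88)
x = 2.232

2.232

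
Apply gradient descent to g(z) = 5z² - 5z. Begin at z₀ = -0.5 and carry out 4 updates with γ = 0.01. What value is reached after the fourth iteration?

-0.1561

g′(z) = 10z - 5
Step 1: g′(-0.5) = -10; z₁ = -0.5 − 0.01·(-10) = -0.4
Step 2: g′(-0.4) = -9; z₂ = -0.4 − 0.01·(-9) = -0.31
Step 3: g′(-0.31) = -8.1; z₃ = -0.31 − 0.01·(-8.1) = -0.229
Step 4: g′(-0.229) = -7.29; z₄ = -0.229 − 0.01·(-7.29) = -0.1561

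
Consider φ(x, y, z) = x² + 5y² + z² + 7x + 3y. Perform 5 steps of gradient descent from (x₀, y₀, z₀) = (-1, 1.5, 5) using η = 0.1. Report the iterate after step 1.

(-1.5, -0.3, 4)

∇φ = (2x + 7, 10y + 3, 2z)
Step 1: at (-1, 1.5, 5), ∇φ = (5, 18, 10) → (-1, 1.5, 5) − 0.1·(5, 18, 10) = (-1.5, -0.3, 4)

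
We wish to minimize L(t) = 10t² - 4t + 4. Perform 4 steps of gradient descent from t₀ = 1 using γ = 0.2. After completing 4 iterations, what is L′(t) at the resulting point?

1296

L′(t) = 20t - 4
t₁ = 1 − 0.2·16 = -2.2
t₂ = -2.2 − 0.2·(-48) = 7.4
t₃ = 7.4 − 0.2·144 = -21.4
t₄ = -21.4 − 0.2·(-432) = 65
L′(t) at (65) = 1296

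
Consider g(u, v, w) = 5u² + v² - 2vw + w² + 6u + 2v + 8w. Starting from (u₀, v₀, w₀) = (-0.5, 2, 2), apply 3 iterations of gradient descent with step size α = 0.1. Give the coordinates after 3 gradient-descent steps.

∇g = (10u + 6, 2v - 2w + 2, -2v + 2w + 8)
Step 1: at (-0.5, 2, 2), ∇g = (1, 2, 8) → (-0.5, 2, 2) − 0.1·(1, 2, 8) = (-0.6, 1.8, 1.2)
Step 2: at (-0.6, 1.8, 1.2), ∇g = (0, 3.2, 6.8) → (-0.6, 1.8, 1.2) − 0.1·(0, 3.2, 6.8) = (-0.6, 1.48, 0.52)
Step 3: at (-0.6, 1.48, 0.52), ∇g = (0, 3.92, 6.08) → (-0.6, 1.48, 0.52) − 0.1·(0, 3.92, 6.08) = (-0.6, 1.088, -0.088)

(-0.6, 1.088, -0.088)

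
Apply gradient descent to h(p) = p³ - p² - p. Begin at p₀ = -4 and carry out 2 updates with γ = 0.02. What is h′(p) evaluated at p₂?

153.23484748

h′(p) = 3p² - 2p - 1
p₁ = -4 − 0.02·55 = -5.1
p₂ = -5.1 − 0.02·87.23 = -6.8446
h′(p) at (-6.8446) = 153.23484748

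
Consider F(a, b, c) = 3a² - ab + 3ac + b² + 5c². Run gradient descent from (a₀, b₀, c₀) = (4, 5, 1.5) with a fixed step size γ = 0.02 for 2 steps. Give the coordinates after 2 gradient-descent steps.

(3.1464, 4.7554, 0.5562)

∇F = (6a - b + 3c, -a + 2b, 3a + 10c)
Step 1: at (4, 5, 1.5), ∇F = (23.5, 6, 27) → (4, 5, 1.5) − 0.02·(23.5, 6, 27) = (3.53, 4.88, 0.96)
Step 2: at (3.53, 4.88, 0.96), ∇F = (19.18, 6.23, 20.19) → (3.53, 4.88, 0.96) − 0.02·(19.18, 6.23, 20.19) = (3.1464, 4.7554, 0.5562)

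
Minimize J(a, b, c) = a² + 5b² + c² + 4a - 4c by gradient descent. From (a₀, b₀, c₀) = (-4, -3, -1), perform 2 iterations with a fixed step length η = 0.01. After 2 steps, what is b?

∇J = (2a + 4, 10b, 2c - 4)
Step 1: at (-4, -3, -1), ∇J = (-4, -30, -6) → (-4, -3, -1) − 0.01·(-4, -30, -6) = (-3.96, -2.7, -0.94)
Step 2: at (-3.96, -2.7, -0.94), ∇J = (-3.92, -27, -5.88) → (-3.96, -2.7, -0.94) − 0.01·(-3.92, -27, -5.88) = (-3.9208, -2.43, -0.8812)
b = -2.43

-2.43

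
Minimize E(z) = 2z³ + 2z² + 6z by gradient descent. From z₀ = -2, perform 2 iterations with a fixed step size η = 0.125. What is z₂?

-20.046875

E′(z) = 6z² + 4z + 6
z₁ = -2 − 0.125·22 = -4.75
z₂ = -4.75 − 0.125·122.375 = -20.046875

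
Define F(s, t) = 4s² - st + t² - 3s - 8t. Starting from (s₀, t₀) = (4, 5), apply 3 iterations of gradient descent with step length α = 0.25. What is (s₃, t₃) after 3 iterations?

∇F = (8s - t - 3, -s + 2t - 8)
(s₁, t₁) = (4, 5) − 0.25·(24, -2) = (-2, 5.5)
(s₂, t₂) = (-2, 5.5) − 0.25·(-24.5, 5) = (4.125, 4.25)
(s₃, t₃) = (4.125, 4.25) − 0.25·(25.75, -3.625) = (-2.3125, 5.15625)

(-2.3125, 5.15625)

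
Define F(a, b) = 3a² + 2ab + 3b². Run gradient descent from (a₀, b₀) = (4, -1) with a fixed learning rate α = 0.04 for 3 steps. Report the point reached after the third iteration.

(1.953408, -1.010112)

∇F = (6a + 2b, 2a + 6b)
(a₁, b₁) = (4, -1) − 0.04·(22, 2) = (3.12, -1.08)
(a₂, b₂) = (3.12, -1.08) − 0.04·(16.56, -0.24) = (2.4576, -1.0704)
(a₃, b₃) = (2.4576, -1.0704) − 0.04·(12.6048, -1.5072) = (1.953408, -1.010112)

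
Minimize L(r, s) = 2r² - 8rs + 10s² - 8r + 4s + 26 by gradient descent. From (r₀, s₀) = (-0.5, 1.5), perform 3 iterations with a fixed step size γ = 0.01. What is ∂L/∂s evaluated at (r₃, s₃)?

15.967232

∇L = (4r - 8s - 8, -8r + 20s + 4)
Step 1: at (-0.5, 1.5), ∇L = (-22, 38) → (-0.5, 1.5) − 0.01·(-22, 38) = (-0.28, 1.12)
Step 2: at (-0.28, 1.12), ∇L = (-18.08, 28.64) → (-0.28, 1.12) − 0.01·(-18.08, 28.64) = (-0.0992, 0.8336)
Step 3: at (-0.0992, 0.8336), ∇L = (-15.0656, 21.4656) → (-0.0992, 0.8336) − 0.01·(-15.0656, 21.4656) = (0.051456, 0.618944)
∂L/∂s at (0.051456, 0.618944) = 15.967232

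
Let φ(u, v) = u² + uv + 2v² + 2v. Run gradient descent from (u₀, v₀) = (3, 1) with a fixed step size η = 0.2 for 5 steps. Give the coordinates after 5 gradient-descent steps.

∇φ = (2u + v, u + 4v + 2)
Step 1: at (3, 1), ∇φ = (7, 9) → (3, 1) − 0.2·(7, 9) = (1.6, -0.8)
Step 2: at (1.6, -0.8), ∇φ = (2.4, 0.4) → (1.6, -0.8) − 0.2·(2.4, 0.4) = (1.12, -0.88)
Step 3: at (1.12, -0.88), ∇φ = (1.36, -0.4) → (1.12, -0.88) − 0.2·(1.36, -0.4) = (0.848, -0.8)
Step 4: at (0.848, -0.8), ∇φ = (0.896, -0.352) → (0.848, -0.8) − 0.2·(0.896, -0.352) = (0.6688, -0.7296)
Step 5: at (0.6688, -0.7296), ∇φ = (0.608, -0.2496) → (0.6688, -0.7296) − 0.2·(0.608, -0.2496) = (0.5472, -0.67968)

(0.5472, -0.67968)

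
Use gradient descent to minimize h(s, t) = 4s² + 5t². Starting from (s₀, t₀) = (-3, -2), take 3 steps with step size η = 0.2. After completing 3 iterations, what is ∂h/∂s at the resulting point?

5.184

∇h = (8s, 10t)
(s₁, t₁) = (-3, -2) − 0.2·(-24, -20) = (1.8, 2)
(s₂, t₂) = (1.8, 2) − 0.2·(14.4, 20) = (-1.08, -2)
(s₃, t₃) = (-1.08, -2) − 0.2·(-8.64, -20) = (0.648, 2)
∂h/∂s at (0.648, 2) = 5.184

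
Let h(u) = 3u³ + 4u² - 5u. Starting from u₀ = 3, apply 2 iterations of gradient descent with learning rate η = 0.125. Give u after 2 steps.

-100.90625

h′(u) = 9u² + 8u - 5
u₁ = 3 − 0.125·100 = -9.5
u₂ = -9.5 − 0.125·731.25 = -100.90625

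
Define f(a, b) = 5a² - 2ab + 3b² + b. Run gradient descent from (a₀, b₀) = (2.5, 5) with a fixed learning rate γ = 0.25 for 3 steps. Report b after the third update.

∇f = (10a - 2b, -2a + 6b + 1)
(a₁, b₁) = (2.5, 5) − 0.25·(15, 26) = (-1.25, -1.5)
(a₂, b₂) = (-1.25, -1.5) − 0.25·(-9.5, -5.5) = (1.125, -0.125)
(a₃, b₃) = (1.125, -0.125) − 0.25·(11.5, -2) = (-1.75, 0.375)
b = 0.375

0.375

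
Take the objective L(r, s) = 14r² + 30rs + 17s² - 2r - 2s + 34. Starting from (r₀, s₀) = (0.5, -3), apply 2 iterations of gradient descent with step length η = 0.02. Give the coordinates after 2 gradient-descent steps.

∇L = (28r + 30s - 2, 30r + 34s - 2)
Step 1: at (0.5, -3), ∇L = (-78, -89) → (0.5, -3) − 0.02·(-78, -89) = (2.06, -1.22)
Step 2: at (2.06, -1.22), ∇L = (19.08, 18.32) → (2.06, -1.22) − 0.02·(19.08, 18.32) = (1.6784, -1.5864)

(1.6784, -1.5864)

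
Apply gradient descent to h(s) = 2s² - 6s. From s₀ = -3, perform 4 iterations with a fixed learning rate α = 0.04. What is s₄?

h′(s) = 4s - 6
s₁ = -3 − 0.04·(-18) = -2.28
s₂ = -2.28 − 0.04·(-15.12) = -1.6752
s₃ = -1.6752 − 0.04·(-12.7008) = -1.167168
s₄ = -1.167168 − 0.04·(-10.668672) = -0.74042112

-0.74042112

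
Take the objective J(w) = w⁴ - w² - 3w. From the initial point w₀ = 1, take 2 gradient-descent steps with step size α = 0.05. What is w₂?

J′(w) = 4w³ - 2w - 3
Step 1: J′(1) = -1; w₁ = 1 − 0.05·(-1) = 1.05
Step 2: J′(1.05) = -0.4695; w₂ = 1.05 − 0.05·(-0.4695) = 1.073475

1.073475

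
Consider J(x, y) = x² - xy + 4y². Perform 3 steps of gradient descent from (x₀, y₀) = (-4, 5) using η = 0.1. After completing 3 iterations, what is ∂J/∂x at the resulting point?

-3.15

∇J = (2x - y, -x + 8y)
Step 1: at (-4, 5), ∇J = (-13, 44) → (-4, 5) − 0.1·(-13, 44) = (-2.7, 0.6)
Step 2: at (-2.7, 0.6), ∇J = (-6, 7.5) → (-2.7, 0.6) − 0.1·(-6, 7.5) = (-2.1, -0.15)
Step 3: at (-2.1, -0.15), ∇J = (-4.05, 0.9) → (-2.1, -0.15) − 0.1·(-4.05, 0.9) = (-1.695, -0.24)
∂J/∂x at (-1.695, -0.24) = -3.15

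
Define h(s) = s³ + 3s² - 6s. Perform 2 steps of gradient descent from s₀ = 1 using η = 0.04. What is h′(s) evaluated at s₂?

0.892173361152

h′(s) = 3s² + 6s - 6
Step 1: h′(1) = 3; s₁ = 1 − 0.04·3 = 0.88
Step 2: h′(0.88) = 1.6032; s₂ = 0.88 − 0.04·1.6032 = 0.815872
h′(s) at (0.815872) = 0.892173361152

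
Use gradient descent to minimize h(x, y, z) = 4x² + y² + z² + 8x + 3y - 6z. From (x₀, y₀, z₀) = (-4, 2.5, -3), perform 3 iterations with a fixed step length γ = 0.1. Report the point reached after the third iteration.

(-1.024, 0.548, -0.072)

∇h = (8x + 8, 2y + 3, 2z - 6)
Step 1: at (-4, 2.5, -3), ∇h = (-24, 8, -12) → (-4, 2.5, -3) − 0.1·(-24, 8, -12) = (-1.6, 1.7, -1.8)
Step 2: at (-1.6, 1.7, -1.8), ∇h = (-4.8, 6.4, -9.6) → (-1.6, 1.7, -1.8) − 0.1·(-4.8, 6.4, -9.6) = (-1.12, 1.06, -0.84)
Step 3: at (-1.12, 1.06, -0.84), ∇h = (-0.96, 5.12, -7.68) → (-1.12, 1.06, -0.84) − 0.1·(-0.96, 5.12, -7.68) = (-1.024, 0.548, -0.072)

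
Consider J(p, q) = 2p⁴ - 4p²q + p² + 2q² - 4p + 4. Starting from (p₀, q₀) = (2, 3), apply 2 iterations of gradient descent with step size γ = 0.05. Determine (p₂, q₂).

(2.1248, 2.848)

∇J = (8p³ - 8pq + 2p - 4, -4p² + 4q)
(p₁, q₁) = (2, 3) − 0.05·(16, -4) = (1.2, 3.2)
(p₂, q₂) = (1.2, 3.2) − 0.05·(-18.496, 7.04) = (2.1248, 2.848)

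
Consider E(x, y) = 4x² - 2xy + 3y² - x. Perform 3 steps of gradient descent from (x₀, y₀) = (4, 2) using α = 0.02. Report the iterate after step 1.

(3.46, 1.92)

∇E = (8x - 2y - 1, -2x + 6y)
(x₁, y₁) = (4, 2) − 0.02·(27, 4) = (3.46, 1.92)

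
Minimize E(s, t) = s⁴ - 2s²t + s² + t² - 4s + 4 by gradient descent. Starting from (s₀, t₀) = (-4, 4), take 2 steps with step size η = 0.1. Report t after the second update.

58.912

∇E = (4s³ - 4st + 2s - 4, -2s² + 2t)
(s₁, t₁) = (-4, 4) − 0.1·(-204, -24) = (16.4, 6.4)
(s₂, t₂) = (16.4, 6.4) − 0.1·(17252.736, -525.12) = (-1708.8736, 58.912)
t = 58.912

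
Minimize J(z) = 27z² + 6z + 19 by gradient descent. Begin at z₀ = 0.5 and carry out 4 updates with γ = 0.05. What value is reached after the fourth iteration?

4.99295

J′(z) = 54z + 6
Step 1: J′(0.5) = 33; z₁ = 0.5 − 0.05·33 = -1.15
Step 2: J′(-1.15) = -56.1; z₂ = -1.15 − 0.05·(-56.1) = 1.655
Step 3: J′(1.655) = 95.37; z₃ = 1.655 − 0.05·95.37 = -3.1135
Step 4: J′(-3.1135) = -162.129; z₄ = -3.1135 − 0.05·(-162.129) = 4.99295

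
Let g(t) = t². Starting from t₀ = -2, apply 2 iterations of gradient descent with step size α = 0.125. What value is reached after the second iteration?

-1.125

g′(t) = 2t
t₁ = -2 − 0.125·(-4) = -1.5
t₂ = -1.5 − 0.125·(-3) = -1.125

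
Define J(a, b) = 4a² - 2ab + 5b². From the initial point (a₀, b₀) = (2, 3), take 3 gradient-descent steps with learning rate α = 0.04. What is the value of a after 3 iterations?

0.950784

∇J = (8a - 2b, -2a + 10b)
(a₁, b₁) = (2, 3) − 0.04·(10, 26) = (1.6, 1.96)
(a₂, b₂) = (1.6, 1.96) − 0.04·(8.88, 16.4) = (1.2448, 1.304)
(a₃, b₃) = (1.2448, 1.304) − 0.04·(7.3504, 10.5504) = (0.950784, 0.881984)
a = 0.950784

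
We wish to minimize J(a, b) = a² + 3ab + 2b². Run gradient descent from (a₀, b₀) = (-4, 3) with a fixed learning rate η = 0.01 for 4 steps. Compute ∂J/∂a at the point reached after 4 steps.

∇J = (2a + 3b, 3a + 4b)
Step 1: at (-4, 3), ∇J = (1, 0) → (-4, 3) − 0.01·(1, 0) = (-4.01, 3)
Step 2: at (-4.01, 3), ∇J = (0.98, -0.03) → (-4.01, 3) − 0.01·(0.98, -0.03) = (-4.0198, 3.0003)
Step 3: at (-4.0198, 3.0003), ∇J = (0.9613, -0.0582) → (-4.0198, 3.0003) − 0.01·(0.9613, -0.0582) = (-4.029413, 3.000882)
Step 4: at (-4.029413, 3.000882), ∇J = (0.94382, -0.084711) → (-4.029413, 3.000882) − 0.01·(0.94382, -0.084711) = (-4.0388512, 3.00172911)
∂J/∂a at (-4.0388512, 3.00172911) = 0.92748493

0.92748493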